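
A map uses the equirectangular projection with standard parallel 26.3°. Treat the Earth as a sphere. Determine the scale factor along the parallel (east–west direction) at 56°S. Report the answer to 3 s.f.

1.60

The equidistant cylindrical projection with φ₀ = 26.3° has h = 1 (meridians true) and k = cos φ₀ / cos φ along parallels.
k = cos 26.3° / cos 56° = 0.8965/0.5592 = 1.603.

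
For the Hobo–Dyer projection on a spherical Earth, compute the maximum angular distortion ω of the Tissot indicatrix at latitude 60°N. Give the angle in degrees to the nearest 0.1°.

Hobo–Dyer is a cylindrical equal-area projection with standard parallels at ±37.5°. For cylindrical equal-area with standard parallel φ₀, h = cos φ / cos φ₀ and k = cos φ₀ / cos φ, so h·k = 1.
At 60°: h = 0.6302, k = 1.587; principal scales a = 1.587, b = 0.6302.
sin(ω/2) = (a − b)/(a + b) = 0.9565/2.217 = 0.4314, so ω = 2 arcsin(0.4314) ≈ 51.1°.

51.1°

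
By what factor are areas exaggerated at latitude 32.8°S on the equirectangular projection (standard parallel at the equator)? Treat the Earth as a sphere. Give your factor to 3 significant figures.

1.19

For the equirectangular projection with φ₀ = 0 (plate carrée), h = 1 along meridians and k = sec φ along parallels.
Areal scale = h·k = 1 × sec φ; at 32.8°, h = 1.000, k = 1.190, so h·k = 1.190.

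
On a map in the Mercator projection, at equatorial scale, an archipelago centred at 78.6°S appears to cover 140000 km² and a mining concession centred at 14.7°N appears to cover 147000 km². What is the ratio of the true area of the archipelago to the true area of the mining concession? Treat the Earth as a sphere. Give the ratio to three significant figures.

Mercator's areal exaggeration is sec²φ; hence true area = (apparent area) · cos²φ.
True area of archipelago: 140000 × cos²(78.6°) = 140000 × 0.03907 = 5470 km².
True area of mining concession: 147000 × cos²(14.7°) = 147000 × 0.9356 = 137500 km².
Ratio = 5470 / 137500 ≈ 0.0398.

0.0398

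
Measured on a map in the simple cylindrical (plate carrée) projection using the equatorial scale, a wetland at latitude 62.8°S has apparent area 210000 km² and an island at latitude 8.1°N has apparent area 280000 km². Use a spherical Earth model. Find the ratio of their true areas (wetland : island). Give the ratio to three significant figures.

Plate carrée has h = 1 and k = sec φ, giving areal scale sec φ; true area = (apparent area) · cos φ.
True area of wetland: 210000 × cos(62.8°) = 210000 × 0.4571 = 95990 km².
True area of island: 280000 × cos(8.1°) = 280000 × 0.9900 = 277200 km².
Ratio = 95990 / 277200 ≈ 0.346.

0.346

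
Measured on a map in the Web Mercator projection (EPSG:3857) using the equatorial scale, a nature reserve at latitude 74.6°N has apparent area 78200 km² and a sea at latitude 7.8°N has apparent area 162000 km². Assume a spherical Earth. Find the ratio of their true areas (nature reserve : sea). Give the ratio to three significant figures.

Mercator's areal exaggeration is sec²φ; hence true area = (apparent area) · cos²φ.
True area of nature reserve: 78200 × cos²(74.6°) = 78200 × 0.07052 = 5515 km².
True area of sea: 162000 × cos²(7.8°) = 162000 × 0.9816 = 159000 km².
Ratio = 5515 / 159000 ≈ 0.0347.

0.0347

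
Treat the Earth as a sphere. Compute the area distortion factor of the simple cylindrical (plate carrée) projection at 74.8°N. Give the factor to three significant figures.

3.81

Plate carrée maps x = Rλ, y = Rφ. The meridian scale is h = 1 and the parallel scale is k = 1/cos φ = sec φ.
Areal scale = h·k = 1 × sec φ; at 74.8°, h = 1.000, k = 3.814, so h·k = 3.814.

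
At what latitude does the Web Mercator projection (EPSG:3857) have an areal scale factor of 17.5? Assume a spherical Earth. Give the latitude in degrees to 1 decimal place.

76.2°

Mercator areal scale is sec²φ.
sec²φ = 17.5  ⇒  cos²φ = 0.05714  ⇒  cos φ = 0.2390.
φ = arccos(0.2390) ≈ 76.2°.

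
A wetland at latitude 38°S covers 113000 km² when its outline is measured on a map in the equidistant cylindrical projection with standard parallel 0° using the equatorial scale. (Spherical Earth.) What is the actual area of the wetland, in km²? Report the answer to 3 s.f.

89000 km²

For the equirectangular projection with φ₀ = 0 (plate carrée), h = 1 along meridians and k = sec φ along parallels.
Areal scale = h·k = 1 × sec φ; at 38°, h = 1.000, k = 1.269, so h·k = 1.269.
True area = apparent / (areal scale) = 113000 / 1.269 ≈ 89000 km².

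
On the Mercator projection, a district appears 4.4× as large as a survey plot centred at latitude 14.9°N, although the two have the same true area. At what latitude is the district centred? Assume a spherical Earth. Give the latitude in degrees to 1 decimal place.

On Mercator, (apparent₁)/(apparent₂) = sec²φ₁ / sec²φ₂ when true areas are equal.
cos²φ₂ / cos²φ₁ = 4.4  ⇒  cos φ₁ = cos 14.9° / √4.4 = 0.9664/2.098 = 0.4607.
φ₁ = arccos(0.4607) ≈ 62.6°.

62.6°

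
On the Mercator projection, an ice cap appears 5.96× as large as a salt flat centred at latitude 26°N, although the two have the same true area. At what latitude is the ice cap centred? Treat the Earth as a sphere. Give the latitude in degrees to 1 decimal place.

68.4°

On Mercator, (apparent₁)/(apparent₂) = sec²φ₁ / sec²φ₂ when true areas are equal.
cos²φ₂ / cos²φ₁ = 5.96  ⇒  cos φ₁ = cos 26° / √5.96 = 0.8988/2.441 = 0.3682.
φ₁ = arccos(0.3682) ≈ 68.4°.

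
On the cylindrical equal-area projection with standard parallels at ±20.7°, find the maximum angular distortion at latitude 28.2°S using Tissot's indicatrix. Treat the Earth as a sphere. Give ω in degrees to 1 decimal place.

6.8°

For cylindrical equal-area with standard parallel φ₀, h = cos φ / cos φ₀ and k = cos φ₀ / cos φ, so h·k = 1.
At 28.2°: h = 0.9421, k = 1.061; principal scales a = 1.061, b = 0.9421.
sin(ω/2) = (a − b)/(a + b) = 0.1193/2.004 = 0.05955, so ω = 2 arcsin(0.05955) ≈ 6.8°.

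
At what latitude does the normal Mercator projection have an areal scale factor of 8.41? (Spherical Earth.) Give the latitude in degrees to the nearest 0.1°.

69.8°

Mercator areal scale is sec²φ.
sec²φ = 8.41  ⇒  cos²φ = 0.1189  ⇒  cos φ = 0.3448.
φ = arccos(0.3448) ≈ 69.8°.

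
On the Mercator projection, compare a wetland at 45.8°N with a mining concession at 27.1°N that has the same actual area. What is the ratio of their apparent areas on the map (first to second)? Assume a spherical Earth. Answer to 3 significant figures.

Mercator areal scale is sec²φ.
At 45.8°: sec²(45.8°) = 1/0.6972² = 2.057.
At 27.1°: sec²(27.1°) = 1/0.8902² = 1.262.
Ratio = 2.057/1.262 = cos²(27.1°)/cos²(45.8°) ≈ 1.63.

1.63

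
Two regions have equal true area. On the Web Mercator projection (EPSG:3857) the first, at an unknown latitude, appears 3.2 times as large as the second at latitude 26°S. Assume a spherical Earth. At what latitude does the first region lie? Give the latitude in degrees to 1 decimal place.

59.8°

For equal true areas on Mercator, apparent areas scale as sec²φ, so the ratio is cos²φ₂ / cos²φ₁.
cos²φ₂ / cos²φ₁ = 3.2  ⇒  cos φ₁ = cos 26° / √3.2 = 0.8988/1.789 = 0.5024.
φ₁ = arccos(0.5024) ≈ 59.8°.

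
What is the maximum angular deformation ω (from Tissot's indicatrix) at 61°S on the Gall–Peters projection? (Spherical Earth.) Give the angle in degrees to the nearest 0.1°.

42.3°

The Gall–Peters projection is cylindrical equal-area with φ₀ = 45°. A cylindrical equal-area projection with standard parallel φ₀ has meridian scale h = cos φ / cos φ₀ and parallel scale k = cos φ₀ / cos φ (so areas are preserved, h·k = 1).
At 61°: h = 0.6856, k = 1.459; principal scales a = 1.459, b = 0.6856.
sin(ω/2) = (a − b)/(a + b) = 0.7729/2.144 = 0.3605, so ω = 2 arcsin(0.3605) ≈ 42.3°.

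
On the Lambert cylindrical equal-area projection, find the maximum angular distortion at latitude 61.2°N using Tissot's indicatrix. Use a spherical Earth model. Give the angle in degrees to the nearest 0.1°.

77.1°

The Lambert cylindrical equal-area projection is the cylindrical equal-area projection with its standard parallel at the equator (φ₀ = 0). A cylindrical equal-area projection with standard parallel φ₀ has meridian scale h = cos φ / cos φ₀ and parallel scale k = cos φ₀ / cos φ (so areas are preserved, h·k = 1).
At 61.2°: h = 0.4818, k = 2.076; principal scales a = 2.076, b = 0.4818.
sin(ω/2) = (a − b)/(a + b) = 1.594/2.558 = 0.6233, so ω = 2 arcsin(0.6233) ≈ 77.1°.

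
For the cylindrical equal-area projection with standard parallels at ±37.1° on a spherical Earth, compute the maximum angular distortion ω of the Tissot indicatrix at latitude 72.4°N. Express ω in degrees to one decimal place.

97.0°

Cylindrical equal-area (φ₀ = 37.1°): h = cos φ / cos 37.1° along meridians, k = cos 37.1° / cos φ along parallels; h·k = 1.
At 72.4°: h = 0.3791, k = 2.638; principal scales a = 2.638, b = 0.3791.
sin(ω/2) = (a − b)/(a + b) = 2.259/3.017 = 0.7487, so ω = 2 arcsin(0.7487) ≈ 97.0°.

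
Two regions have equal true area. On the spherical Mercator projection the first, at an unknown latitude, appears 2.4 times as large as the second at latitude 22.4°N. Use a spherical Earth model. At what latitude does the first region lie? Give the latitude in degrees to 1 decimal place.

Mercator areal scale is sec²φ, so apparent-area ratio = sec²φ₁ / sec²φ₂ = cos²φ₂ / cos²φ₁.
cos²φ₂ / cos²φ₁ = 2.4  ⇒  cos φ₁ = cos 22.4° / √2.4 = 0.9245/1.549 = 0.5968.
φ₁ = arccos(0.5968) ≈ 53.4°.

53.4°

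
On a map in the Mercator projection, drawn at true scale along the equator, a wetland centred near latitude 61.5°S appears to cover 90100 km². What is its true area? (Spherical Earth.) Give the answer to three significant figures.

The Mercator projection is conformal; its linear scale factor is the same in every direction and equals sec φ = 1/cos φ.
Areal scale = k² = sec²φ = 1/cos²(61.5°) = 1/0.4772² = 4.392.
True area = apparent / (areal scale) = 90100 / 4.392 ≈ 20500 km².

20500 km²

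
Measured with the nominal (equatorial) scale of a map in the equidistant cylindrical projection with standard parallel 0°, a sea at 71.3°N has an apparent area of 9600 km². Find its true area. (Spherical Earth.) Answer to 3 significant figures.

In the plate carrée (x = Rλ, y = Rφ), meridians are true-scale (h = 1) and parallels are stretched by k = sec φ.
Areal scale = h·k = 1 × sec φ; at 71.3°, h = 1.000, k = 3.119, so h·k = 3.119.
True area = apparent / (areal scale) = 9600 / 3.119 ≈ 3080 km².

3080 km²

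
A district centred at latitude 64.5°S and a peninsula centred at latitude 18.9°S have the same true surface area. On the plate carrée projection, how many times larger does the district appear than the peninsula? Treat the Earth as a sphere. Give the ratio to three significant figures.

Plate carrée maps x = Rλ, y = Rφ. The meridian scale is h = 1 and the parallel scale is k = 1/cos φ = sec φ.
Areal scale at 64.5°: h·k = 1.000 × 2.323 = 2.323.
Areal scale at 18.9°: h·k = 1.000 × 1.057 = 1.057.
Ratio = 2.323/1.057 ≈ 2.20.

2.20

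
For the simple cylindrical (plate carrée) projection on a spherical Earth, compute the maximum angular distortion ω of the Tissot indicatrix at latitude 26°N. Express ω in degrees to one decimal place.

6.1°

In the plate carrée (x = Rλ, y = Rφ), meridians are true-scale (h = 1) and parallels are stretched by k = sec φ.
At 26°: h = 1.000, k = 1.113; principal scales a = 1.113, b = 1.000.
sin(ω/2) = (a − b)/(a + b) = 0.1126/2.113 = 0.05330, so ω = 2 arcsin(0.05330) ≈ 6.1°.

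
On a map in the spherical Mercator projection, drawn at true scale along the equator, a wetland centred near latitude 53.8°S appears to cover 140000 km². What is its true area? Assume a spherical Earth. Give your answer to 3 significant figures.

48800 km²

For Mercator, h = k = sec φ (a conformal cylindrical projection has a single point scale, 1/cos φ).
Areal scale = k² = sec²φ = 1/cos²(53.8°) = 1/0.5906² = 2.867.
True area = apparent / (areal scale) = 140000 / 2.867 ≈ 48800 km².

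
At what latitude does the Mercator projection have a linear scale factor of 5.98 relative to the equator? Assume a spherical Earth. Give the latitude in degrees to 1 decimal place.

80.4°

Mercator scale is k = sec φ = 1/cos φ.
1/cos φ = 5.98  ⇒  cos φ = 0.1672  ⇒  φ = arccos(0.1672) ≈ 80.4°.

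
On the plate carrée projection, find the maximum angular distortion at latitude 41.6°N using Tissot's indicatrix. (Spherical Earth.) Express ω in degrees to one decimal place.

Plate carrée maps x = Rλ, y = Rφ. The meridian scale is h = 1 and the parallel scale is k = 1/cos φ = sec φ.
At 41.6°: h = 1.000, k = 1.337; principal scales a = 1.337, b = 1.000.
sin(ω/2) = (a − b)/(a + b) = 0.3373/2.337 = 0.1443, so ω = 2 arcsin(0.1443) ≈ 16.6°.

16.6°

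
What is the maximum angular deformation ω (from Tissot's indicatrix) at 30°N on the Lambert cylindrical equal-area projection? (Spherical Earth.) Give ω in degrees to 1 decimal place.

16.4°

The Lambert cylindrical equal-area projection is the cylindrical equal-area projection with its standard parallel at the equator (φ₀ = 0). A cylindrical equal-area projection with standard parallel φ₀ has meridian scale h = cos φ / cos φ₀ and parallel scale k = cos φ₀ / cos φ (so areas are preserved, h·k = 1).
At 30°: h = 0.8660, k = 1.155; principal scales a = 1.155, b = 0.8660.
sin(ω/2) = (a − b)/(a + b) = 0.2887/2.021 = 0.1429, so ω = 2 arcsin(0.1429) ≈ 16.4°.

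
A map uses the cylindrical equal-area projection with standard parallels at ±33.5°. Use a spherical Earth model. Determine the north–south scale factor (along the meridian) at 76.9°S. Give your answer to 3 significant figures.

For cylindrical equal-area with standard parallel φ₀, h = cos φ / cos φ₀ and k = cos φ₀ / cos φ, so h·k = 1.
h = cos 76.9° / cos 33.5° = 0.2267/0.8339 = 0.2718.

0.272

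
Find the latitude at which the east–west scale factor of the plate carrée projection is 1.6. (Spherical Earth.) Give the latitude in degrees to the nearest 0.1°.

51.3°

Plate carrée: h = 1, k = sec φ along parallels.
sec φ = 1.6  ⇒  cos φ = 0.6250  ⇒  φ ≈ 51.3°.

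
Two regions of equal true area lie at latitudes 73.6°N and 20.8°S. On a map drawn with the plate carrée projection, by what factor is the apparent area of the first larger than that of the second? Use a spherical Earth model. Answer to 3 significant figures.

In the plate carrée (x = Rλ, y = Rφ), meridians are true-scale (h = 1) and parallels are stretched by k = sec φ.
Areal scale at 73.6°: h·k = 1.000 × 3.542 = 3.542.
Areal scale at 20.8°: h·k = 1.000 × 1.070 = 1.070.
Ratio = 3.542/1.070 ≈ 3.31.

3.31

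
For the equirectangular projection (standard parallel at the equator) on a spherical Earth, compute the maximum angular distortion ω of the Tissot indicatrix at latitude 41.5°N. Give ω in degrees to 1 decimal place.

16.5°

In the plate carrée (x = Rλ, y = Rφ), meridians are true-scale (h = 1) and parallels are stretched by k = sec φ.
At 41.5°: h = 1.000, k = 1.335; principal scales a = 1.335, b = 1.000.
sin(ω/2) = (a − b)/(a + b) = 0.3352/2.335 = 0.1435, so ω = 2 arcsin(0.1435) ≈ 16.5°.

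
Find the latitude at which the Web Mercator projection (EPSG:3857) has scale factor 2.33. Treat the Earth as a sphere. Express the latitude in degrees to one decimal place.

Mercator scale is k = sec φ = 1/cos φ.
1/cos φ = 2.33  ⇒  cos φ = 0.4292  ⇒  φ = arccos(0.4292) ≈ 64.6°.

64.6°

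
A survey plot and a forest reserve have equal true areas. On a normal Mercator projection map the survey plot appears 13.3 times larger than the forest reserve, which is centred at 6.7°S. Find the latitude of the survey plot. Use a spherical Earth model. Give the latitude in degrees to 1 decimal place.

74.2°

For equal true areas on Mercator, apparent areas scale as sec²φ, so the ratio is cos²φ₂ / cos²φ₁.
cos²φ₂ / cos²φ₁ = 13.3  ⇒  cos φ₁ = cos 6.7° / √13.3 = 0.9932/3.647 = 0.2723.
φ₁ = arccos(0.2723) ≈ 74.2°.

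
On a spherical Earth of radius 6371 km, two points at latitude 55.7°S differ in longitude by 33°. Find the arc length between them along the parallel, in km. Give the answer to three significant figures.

Arc length along a parallel = R cos φ · Δλ (with Δλ in radians).
= 6371 × cos 55.7° × (33° × π/180) = 6371 × 0.5635 × 0.5760 ≈ 2070 km.

2070 km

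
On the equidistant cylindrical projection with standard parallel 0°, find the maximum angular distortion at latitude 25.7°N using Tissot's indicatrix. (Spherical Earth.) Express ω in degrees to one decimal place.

6.0°

In the plate carrée (x = Rλ, y = Rφ), meridians are true-scale (h = 1) and parallels are stretched by k = sec φ.
At 25.7°: h = 1.000, k = 1.110; principal scales a = 1.110, b = 1.000.
sin(ω/2) = (a − b)/(a + b) = 0.1098/2.110 = 0.05204, so ω = 2 arcsin(0.05204) ≈ 6.0°.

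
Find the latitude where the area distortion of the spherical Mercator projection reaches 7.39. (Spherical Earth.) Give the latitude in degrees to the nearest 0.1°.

Mercator areal scale is sec²φ.
sec²φ = 7.39  ⇒  cos²φ = 0.1353  ⇒  cos φ = 0.3679.
φ = arccos(0.3679) ≈ 68.4°.

68.4°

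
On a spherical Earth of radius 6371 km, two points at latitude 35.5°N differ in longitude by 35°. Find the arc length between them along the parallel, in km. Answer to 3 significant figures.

Arc length along a parallel = R cos φ · Δλ (with Δλ in radians).
= 6371 × cos 35.5° × (35° × π/180) = 6371 × 0.8141 × 0.6109 ≈ 3170 km.

3170 km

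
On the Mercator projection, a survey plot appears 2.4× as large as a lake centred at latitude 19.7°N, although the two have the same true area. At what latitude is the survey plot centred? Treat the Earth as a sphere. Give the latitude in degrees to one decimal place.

On Mercator, (apparent₁)/(apparent₂) = sec²φ₁ / sec²φ₂ when true areas are equal.
cos²φ₂ / cos²φ₁ = 2.4  ⇒  cos φ₁ = cos 19.7° / √2.4 = 0.9415/1.549 = 0.6077.
φ₁ = arccos(0.6077) ≈ 52.6°.

52.6°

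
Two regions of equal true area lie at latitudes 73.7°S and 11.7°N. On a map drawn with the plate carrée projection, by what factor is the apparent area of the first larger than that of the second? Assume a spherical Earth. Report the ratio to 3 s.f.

Plate carrée maps x = Rλ, y = Rφ. The meridian scale is h = 1 and the parallel scale is k = 1/cos φ = sec φ.
Areal scale at 73.7°: h·k = 1.000 × 3.563 = 3.563.
Areal scale at 11.7°: h·k = 1.000 × 1.021 = 1.021.
Ratio = 3.563/1.021 ≈ 3.49.

3.49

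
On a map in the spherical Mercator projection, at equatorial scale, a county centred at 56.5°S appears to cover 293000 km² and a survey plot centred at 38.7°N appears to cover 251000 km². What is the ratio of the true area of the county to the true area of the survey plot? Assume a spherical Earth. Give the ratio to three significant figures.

0.584

Mercator's areal exaggeration is sec²φ; hence true area = (apparent area) · cos²φ.
True area of county: 293000 × cos²(56.5°) = 293000 × 0.3046 = 89260 km².
True area of survey plot: 251000 × cos²(38.7°) = 251000 × 0.6091 = 152900 km².
Ratio = 89260 / 152900 ≈ 0.584.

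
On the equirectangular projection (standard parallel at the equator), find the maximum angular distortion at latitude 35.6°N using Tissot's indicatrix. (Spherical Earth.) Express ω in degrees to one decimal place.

Plate carrée maps x = Rλ, y = Rφ. The meridian scale is h = 1 and the parallel scale is k = 1/cos φ = sec φ.
At 35.6°: h = 1.000, k = 1.230; principal scales a = 1.230, b = 1.000.
sin(ω/2) = (a − b)/(a + b) = 0.2299/2.230 = 0.1031, so ω = 2 arcsin(0.1031) ≈ 11.8°.

11.8°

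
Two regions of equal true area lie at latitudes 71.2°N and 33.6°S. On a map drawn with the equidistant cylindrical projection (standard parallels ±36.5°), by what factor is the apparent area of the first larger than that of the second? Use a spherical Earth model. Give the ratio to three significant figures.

With standard parallel φ₀ = 36.5°, the equirectangular projection gives x = Rλ cos φ₀, y = Rφ, so h = 1 and k = cos 36.5° / cos φ.
Areal scale at 71.2°: h·k = 1.000 × 2.494 = 2.494.
Areal scale at 33.6°: h·k = 1.000 × 0.9651 = 0.9651.
Ratio = 2.494/0.9651 ≈ 2.58.

2.58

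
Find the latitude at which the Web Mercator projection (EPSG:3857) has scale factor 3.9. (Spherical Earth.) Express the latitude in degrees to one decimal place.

75.1°

Mercator scale is k = sec φ = 1/cos φ.
1/cos φ = 3.9  ⇒  cos φ = 0.2564  ⇒  φ = arccos(0.2564) ≈ 75.1°.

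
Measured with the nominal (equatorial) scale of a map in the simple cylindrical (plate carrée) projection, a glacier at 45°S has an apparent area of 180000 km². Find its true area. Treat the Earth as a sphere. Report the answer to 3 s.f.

127000 km²

For the equirectangular projection with φ₀ = 0 (plate carrée), h = 1 along meridians and k = sec φ along parallels.
Areal scale = h·k = 1 × sec φ; at 45°, h = 1.000, k = 1.414, so h·k = 1.414.
True area = apparent / (areal scale) = 180000 / 1.414 ≈ 127000 km².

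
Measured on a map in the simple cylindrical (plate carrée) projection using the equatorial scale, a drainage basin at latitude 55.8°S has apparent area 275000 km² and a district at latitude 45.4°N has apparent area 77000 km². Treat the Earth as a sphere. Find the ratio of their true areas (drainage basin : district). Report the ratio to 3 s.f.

2.86

Plate carrée has h = 1 and k = sec φ, giving areal scale sec φ; true area = (apparent area) · cos φ.
True area of drainage basin: 275000 × cos(55.8°) = 275000 × 0.5621 = 154600 km².
True area of district: 77000 × cos(45.4°) = 77000 × 0.7022 = 54070 km².
Ratio = 154600 / 54070 ≈ 2.86.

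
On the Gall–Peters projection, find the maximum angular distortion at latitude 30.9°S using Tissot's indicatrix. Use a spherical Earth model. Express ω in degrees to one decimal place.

22.0°

The Gall–Peters projection is cylindrical equal-area with φ₀ = 45°. Cylindrical equal-area (φ₀ = 45°): h = cos φ / cos 45° along meridians, k = cos 45° / cos φ along parallels; h·k = 1.
At 30.9°: h = 1.213, k = 0.8241; principal scales a = 1.213, b = 0.8241.
sin(ω/2) = (a − b)/(a + b) = 0.3894/2.038 = 0.1911, so ω = 2 arcsin(0.1911) ≈ 22.0°.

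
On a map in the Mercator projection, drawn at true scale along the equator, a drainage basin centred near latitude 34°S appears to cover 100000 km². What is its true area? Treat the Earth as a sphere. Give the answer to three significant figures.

68700 km²

The Mercator projection is conformal; its linear scale factor is the same in every direction and equals sec φ = 1/cos φ.
Areal scale = k² = sec²φ = 1/cos²(34°) = 1/0.8290² = 1.455.
True area = apparent / (areal scale) = 100000 / 1.455 ≈ 68700 km².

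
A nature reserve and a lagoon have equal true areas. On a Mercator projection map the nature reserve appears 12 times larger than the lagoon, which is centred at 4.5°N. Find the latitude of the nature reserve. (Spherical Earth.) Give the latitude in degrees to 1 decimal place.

73.3°

On Mercator, (apparent₁)/(apparent₂) = sec²φ₁ / sec²φ₂ when true areas are equal.
cos²φ₂ / cos²φ₁ = 12  ⇒  cos φ₁ = cos 4.5° / √12 = 0.9969/3.464 = 0.2878.
φ₁ = arccos(0.2878) ≈ 73.3°.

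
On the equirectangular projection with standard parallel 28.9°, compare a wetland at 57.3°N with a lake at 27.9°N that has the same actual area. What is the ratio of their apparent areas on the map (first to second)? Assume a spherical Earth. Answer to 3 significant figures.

1.64

With standard parallel φ₀ = 28.9°, the equirectangular projection gives x = Rλ cos φ₀, y = Rφ, so h = 1 and k = cos 28.9° / cos φ.
Areal scale at 57.3°: h·k = 1.000 × 1.621 = 1.621.
Areal scale at 27.9°: h·k = 1.000 × 0.9906 = 0.9906.
Ratio = 1.621/0.9906 ≈ 1.64.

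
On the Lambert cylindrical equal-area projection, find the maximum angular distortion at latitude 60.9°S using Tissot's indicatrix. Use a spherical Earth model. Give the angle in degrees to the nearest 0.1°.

76.3°

The Lambert cylindrical equal-area projection is the cylindrical equal-area projection with its standard parallel at the equator (φ₀ = 0). For cylindrical equal-area with standard parallel φ₀, h = cos φ / cos φ₀ and k = cos φ₀ / cos φ, so h·k = 1.
At 60.9°: h = 0.4863, k = 2.056; principal scales a = 2.056, b = 0.4863.
sin(ω/2) = (a − b)/(a + b) = 1.570/2.543 = 0.6174, so ω = 2 arcsin(0.6174) ≈ 76.3°.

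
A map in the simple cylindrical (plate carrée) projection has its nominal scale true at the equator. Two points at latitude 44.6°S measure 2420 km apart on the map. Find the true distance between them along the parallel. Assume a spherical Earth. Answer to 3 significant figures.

1720 km

Plate carrée maps x = Rλ, y = Rφ. The meridian scale is h = 1 and the parallel scale is k = 1/cos φ = sec φ.
Along the parallel at 44.6°, map distances are exaggerated by k = sec 44.6° = 1.404.
True distance = 2420 / 1.404 = 2420 × cos 44.6° ≈ 1720 km.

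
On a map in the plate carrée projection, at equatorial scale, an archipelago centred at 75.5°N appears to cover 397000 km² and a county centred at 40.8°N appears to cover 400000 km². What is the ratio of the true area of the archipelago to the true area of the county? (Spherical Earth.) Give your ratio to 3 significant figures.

0.328

On the plate carrée, areal scale = h·k = 1 × sec φ, so true area = apparent × cos φ.
True area of archipelago: 397000 × cos(75.5°) = 397000 × 0.2504 = 99400 km².
True area of county: 400000 × cos(40.8°) = 400000 × 0.7570 = 302800 km².
Ratio = 99400 / 302800 ≈ 0.328.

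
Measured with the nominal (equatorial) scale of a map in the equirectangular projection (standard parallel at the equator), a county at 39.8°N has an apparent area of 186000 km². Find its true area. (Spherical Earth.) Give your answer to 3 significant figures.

143000 km²

Plate carrée maps x = Rλ, y = Rφ. The meridian scale is h = 1 and the parallel scale is k = 1/cos φ = sec φ.
Areal scale = h·k = 1 × sec φ; at 39.8°, h = 1.000, k = 1.302, so h·k = 1.302.
True area = apparent / (areal scale) = 186000 / 1.302 ≈ 143000 km².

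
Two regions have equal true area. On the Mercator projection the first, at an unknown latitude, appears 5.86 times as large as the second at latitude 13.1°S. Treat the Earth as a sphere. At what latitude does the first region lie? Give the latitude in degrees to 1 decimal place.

66.3°

For equal true areas on Mercator, apparent areas scale as sec²φ, so the ratio is cos²φ₂ / cos²φ₁.
cos²φ₂ / cos²φ₁ = 5.86  ⇒  cos φ₁ = cos 13.1° / √5.86 = 0.9740/2.421 = 0.4023.
φ₁ = arccos(0.4023) ≈ 66.3°.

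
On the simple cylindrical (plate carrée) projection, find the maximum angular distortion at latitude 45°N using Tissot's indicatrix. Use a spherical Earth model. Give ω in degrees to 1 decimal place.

19.8°

In the plate carrée (x = Rλ, y = Rφ), meridians are true-scale (h = 1) and parallels are stretched by k = sec φ.
At 45°: h = 1.000, k = 1.414; principal scales a = 1.414, b = 1.000.
sin(ω/2) = (a − b)/(a + b) = 0.4142/2.414 = 0.1716, so ω = 2 arcsin(0.1716) ≈ 19.8°.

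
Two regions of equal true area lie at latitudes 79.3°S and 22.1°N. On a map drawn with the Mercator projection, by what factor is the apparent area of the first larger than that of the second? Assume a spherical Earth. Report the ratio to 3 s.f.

On Mercator, area is exaggerated by sec²φ = 1/cos²φ.
At 79.3°: sec²(79.3°) = 1/0.1857² = 29.01.
At 22.1°: sec²(22.1°) = 1/0.9265² = 1.165.
Ratio = 29.01/1.165 = cos²(22.1°)/cos²(79.3°) ≈ 24.9.

24.9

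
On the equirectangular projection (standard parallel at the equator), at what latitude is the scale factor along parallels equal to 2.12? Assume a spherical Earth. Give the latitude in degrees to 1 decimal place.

Plate carrée: h = 1, k = sec φ along parallels.
sec φ = 2.12  ⇒  cos φ = 0.4717  ⇒  φ ≈ 61.9°.

61.9°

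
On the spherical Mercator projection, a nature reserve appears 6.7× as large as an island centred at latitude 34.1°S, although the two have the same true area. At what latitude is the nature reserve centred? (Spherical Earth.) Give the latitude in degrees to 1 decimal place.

71.3°

Mercator areal scale is sec²φ, so apparent-area ratio = sec²φ₁ / sec²φ₂ = cos²φ₂ / cos²φ₁.
cos²φ₂ / cos²φ₁ = 6.7  ⇒  cos φ₁ = cos 34.1° / √6.7 = 0.8281/2.588 = 0.3199.
φ₁ = arccos(0.3199) ≈ 71.3°.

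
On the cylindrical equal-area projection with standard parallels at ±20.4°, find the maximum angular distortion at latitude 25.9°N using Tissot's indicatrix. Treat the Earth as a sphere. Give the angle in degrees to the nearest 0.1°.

4.7°

A cylindrical equal-area projection with standard parallel φ₀ has meridian scale h = cos φ / cos φ₀ and parallel scale k = cos φ₀ / cos φ (so areas are preserved, h·k = 1).
At 25.9°: h = 0.9598, k = 1.042; principal scales a = 1.042, b = 0.9598.
sin(ω/2) = (a − b)/(a + b) = 0.08218/2.002 = 0.04106, so ω = 2 arcsin(0.04106) ≈ 4.7°.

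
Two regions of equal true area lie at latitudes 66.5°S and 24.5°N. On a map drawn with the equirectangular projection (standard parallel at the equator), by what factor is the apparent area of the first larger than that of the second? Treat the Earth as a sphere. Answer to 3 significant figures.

2.28

For the equirectangular projection with φ₀ = 0 (plate carrée), h = 1 along meridians and k = sec φ along parallels.
Areal scale at 66.5°: h·k = 1.000 × 2.508 = 2.508.
Areal scale at 24.5°: h·k = 1.000 × 1.099 = 1.099.
Ratio = 2.508/1.099 ≈ 2.28.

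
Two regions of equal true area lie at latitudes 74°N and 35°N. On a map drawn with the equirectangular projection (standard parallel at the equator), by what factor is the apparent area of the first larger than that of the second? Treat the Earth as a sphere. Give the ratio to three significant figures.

Plate carrée maps x = Rλ, y = Rφ. The meridian scale is h = 1 and the parallel scale is k = 1/cos φ = sec φ.
Areal scale at 74°: h·k = 1.000 × 3.628 = 3.628.
Areal scale at 35°: h·k = 1.000 × 1.221 = 1.221.
Ratio = 3.628/1.221 ≈ 2.97.

2.97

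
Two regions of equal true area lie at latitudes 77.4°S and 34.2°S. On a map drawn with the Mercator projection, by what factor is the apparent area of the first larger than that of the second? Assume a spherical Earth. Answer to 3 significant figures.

Mercator is conformal with k = sec φ, so areal scale = k² = sec²φ.
At 77.4°: sec²(77.4°) = 1/0.2181² = 21.01.
At 34.2°: sec²(34.2°) = 1/0.8271² = 1.462.
Ratio = 21.01/1.462 = cos²(34.2°)/cos²(77.4°) ≈ 14.4.

14.4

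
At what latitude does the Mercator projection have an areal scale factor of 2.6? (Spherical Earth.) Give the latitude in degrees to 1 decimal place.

51.7°

Mercator areal scale is sec²φ.
sec²φ = 2.6  ⇒  cos²φ = 0.3846  ⇒  cos φ = 0.6202.
φ = arccos(0.6202) ≈ 51.7°.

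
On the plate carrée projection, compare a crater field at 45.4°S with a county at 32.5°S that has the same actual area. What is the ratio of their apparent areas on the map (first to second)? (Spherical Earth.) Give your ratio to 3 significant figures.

For the equirectangular projection with φ₀ = 0 (plate carrée), h = 1 along meridians and k = sec φ along parallels.
Areal scale at 45.4°: h·k = 1.000 × 1.424 = 1.424.
Areal scale at 32.5°: h·k = 1.000 × 1.186 = 1.186.
Ratio = 1.424/1.186 ≈ 1.20.

1.20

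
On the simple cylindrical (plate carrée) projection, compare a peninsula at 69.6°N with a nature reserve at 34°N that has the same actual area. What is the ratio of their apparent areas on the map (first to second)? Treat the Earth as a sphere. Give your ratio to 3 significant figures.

In the plate carrée (x = Rλ, y = Rφ), meridians are true-scale (h = 1) and parallels are stretched by k = sec φ.
Areal scale at 69.6°: h·k = 1.000 × 2.869 = 2.869.
Areal scale at 34°: h·k = 1.000 × 1.206 = 1.206.
Ratio = 2.869/1.206 ≈ 2.38.

2.38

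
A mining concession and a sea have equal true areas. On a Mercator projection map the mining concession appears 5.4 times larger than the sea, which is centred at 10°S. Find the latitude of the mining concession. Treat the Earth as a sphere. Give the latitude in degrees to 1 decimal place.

On Mercator, (apparent₁)/(apparent₂) = sec²φ₁ / sec²φ₂ when true areas are equal.
cos²φ₂ / cos²φ₁ = 5.4  ⇒  cos φ₁ = cos 10° / √5.4 = 0.9848/2.324 = 0.4238.
φ₁ = arccos(0.4238) ≈ 64.9°.

64.9°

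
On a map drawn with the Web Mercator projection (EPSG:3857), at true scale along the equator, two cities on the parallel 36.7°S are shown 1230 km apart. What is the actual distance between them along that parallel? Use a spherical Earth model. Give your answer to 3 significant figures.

Mercator is conformal, so the point scale is isotropic: h = k = sec φ = 1/cos φ.
Along the parallel at 36.7°, map distances are exaggerated by k = sec 36.7° = 1.247.
True distance = 1230 / 1.247 = 1230 × cos 36.7° ≈ 986 km.

986 km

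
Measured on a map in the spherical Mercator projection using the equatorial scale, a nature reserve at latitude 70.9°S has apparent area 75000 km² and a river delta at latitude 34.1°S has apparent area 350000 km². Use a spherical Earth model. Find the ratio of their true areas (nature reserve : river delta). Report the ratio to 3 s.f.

Since Mercator area scale is 1/cos²φ, the true area equals the apparent area multiplied by cos²φ.
True area of nature reserve: 75000 × cos²(70.9°) = 75000 × 0.1071 = 8030 km².
True area of river delta: 350000 × cos²(34.1°) = 350000 × 0.6857 = 240000 km².
Ratio = 8030 / 240000 ≈ 0.0335.

0.0335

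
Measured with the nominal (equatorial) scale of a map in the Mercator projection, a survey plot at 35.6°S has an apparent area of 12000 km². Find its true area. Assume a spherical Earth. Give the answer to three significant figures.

Mercator is conformal, so the point scale is isotropic: h = k = sec φ = 1/cos φ.
Areal scale = k² = sec²φ = 1/cos²(35.6°) = 1/0.8131² = 1.513.
True area = apparent / (areal scale) = 12000 / 1.513 ≈ 7930 km².

7930 km²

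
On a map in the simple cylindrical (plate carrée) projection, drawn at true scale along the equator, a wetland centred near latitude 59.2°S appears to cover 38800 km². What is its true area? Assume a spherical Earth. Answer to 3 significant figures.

Plate carrée maps x = Rλ, y = Rφ. The meridian scale is h = 1 and the parallel scale is k = 1/cos φ = sec φ.
Areal scale = h·k = 1 × sec φ; at 59.2°, h = 1.000, k = 1.953, so h·k = 1.953.
True area = apparent / (areal scale) = 38800 / 1.953 ≈ 19900 km².

19900 km²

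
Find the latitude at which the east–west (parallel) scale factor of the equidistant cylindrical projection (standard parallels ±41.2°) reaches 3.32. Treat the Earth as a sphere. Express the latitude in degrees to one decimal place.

76.9°

The equidistant cylindrical projection with φ₀ = 41.2° has h = 1 (meridians true) and k = cos φ₀ / cos φ along parallels.
k = cos φ₀ / cos φ = 3.32  ⇒  cos φ = cos 41.2° / 3.32 = 0.2266.
φ = arccos(0.2266) ≈ 76.9°.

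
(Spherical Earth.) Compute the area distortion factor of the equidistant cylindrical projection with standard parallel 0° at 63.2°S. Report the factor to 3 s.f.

In the plate carrée (x = Rλ, y = Rφ), meridians are true-scale (h = 1) and parallels are stretched by k = sec φ.
Areal scale = h·k = 1 × sec φ; at 63.2°, h = 1.000, k = 2.218, so h·k = 2.218.

2.22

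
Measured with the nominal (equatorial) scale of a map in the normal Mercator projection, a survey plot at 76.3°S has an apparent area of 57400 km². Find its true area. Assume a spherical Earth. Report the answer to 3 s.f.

The Mercator projection is conformal; its linear scale factor is the same in every direction and equals sec φ = 1/cos φ.
Areal scale = k² = sec²φ = 1/cos²(76.3°) = 1/0.2368² = 17.83.
True area = apparent / (areal scale) = 57400 / 17.83 ≈ 3220 km².

3220 km²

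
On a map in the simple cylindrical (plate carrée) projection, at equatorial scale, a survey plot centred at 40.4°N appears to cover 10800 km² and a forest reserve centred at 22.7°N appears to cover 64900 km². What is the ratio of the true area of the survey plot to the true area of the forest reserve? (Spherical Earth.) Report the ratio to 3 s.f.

On the plate carrée, areal scale = h·k = 1 × sec φ, so true area = apparent × cos φ.
True area of survey plot: 10800 × cos(40.4°) = 10800 × 0.7615 = 8225 km².
True area of forest reserve: 64900 × cos(22.7°) = 64900 × 0.9225 = 59870 km².
Ratio = 8225 / 59870 ≈ 0.137.

0.137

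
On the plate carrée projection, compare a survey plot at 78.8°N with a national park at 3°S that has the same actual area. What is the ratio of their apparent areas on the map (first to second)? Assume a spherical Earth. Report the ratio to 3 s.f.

Plate carrée maps x = Rλ, y = Rφ. The meridian scale is h = 1 and the parallel scale is k = 1/cos φ = sec φ.
Areal scale at 78.8°: h·k = 1.000 × 5.148 = 5.148.
Areal scale at 3°: h·k = 1.000 × 1.001 = 1.001.
Ratio = 5.148/1.001 ≈ 5.14.

5.14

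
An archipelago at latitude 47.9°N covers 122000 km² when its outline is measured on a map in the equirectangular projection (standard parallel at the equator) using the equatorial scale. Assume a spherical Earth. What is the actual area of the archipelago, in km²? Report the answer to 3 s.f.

For the equirectangular projection with φ₀ = 0 (plate carrée), h = 1 along meridians and k = sec φ along parallels.
Areal scale = h·k = 1 × sec φ; at 47.9°, h = 1.000, k = 1.492, so h·k = 1.492.
True area = apparent / (areal scale) = 122000 / 1.492 ≈ 81800 km².

81800 km²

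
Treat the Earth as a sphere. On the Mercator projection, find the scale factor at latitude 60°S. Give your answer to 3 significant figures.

Mercator is conformal, so the point scale is isotropic: h = k = sec φ = 1/cos φ.
k = 1/cos 60° = 1/0.5000 = 2.000.

2.00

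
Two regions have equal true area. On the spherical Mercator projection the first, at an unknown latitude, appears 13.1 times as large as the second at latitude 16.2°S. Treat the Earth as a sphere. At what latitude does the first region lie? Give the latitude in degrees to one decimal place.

On Mercator, (apparent₁)/(apparent₂) = sec²φ₁ / sec²φ₂ when true areas are equal.
cos²φ₂ / cos²φ₁ = 13.1  ⇒  cos φ₁ = cos 16.2° / √13.1 = 0.9603/3.619 = 0.2653.
φ₁ = arccos(0.2653) ≈ 74.6°.

74.6°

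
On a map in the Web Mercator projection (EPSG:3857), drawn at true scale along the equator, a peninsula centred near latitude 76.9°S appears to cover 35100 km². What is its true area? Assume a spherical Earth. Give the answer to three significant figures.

1800 km²

Mercator is conformal, so the point scale is isotropic: h = k = sec φ = 1/cos φ.
Areal scale = k² = sec²φ = 1/cos²(76.9°) = 1/0.2267² = 19.47.
True area = apparent / (areal scale) = 35100 / 19.47 ≈ 1800 km².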